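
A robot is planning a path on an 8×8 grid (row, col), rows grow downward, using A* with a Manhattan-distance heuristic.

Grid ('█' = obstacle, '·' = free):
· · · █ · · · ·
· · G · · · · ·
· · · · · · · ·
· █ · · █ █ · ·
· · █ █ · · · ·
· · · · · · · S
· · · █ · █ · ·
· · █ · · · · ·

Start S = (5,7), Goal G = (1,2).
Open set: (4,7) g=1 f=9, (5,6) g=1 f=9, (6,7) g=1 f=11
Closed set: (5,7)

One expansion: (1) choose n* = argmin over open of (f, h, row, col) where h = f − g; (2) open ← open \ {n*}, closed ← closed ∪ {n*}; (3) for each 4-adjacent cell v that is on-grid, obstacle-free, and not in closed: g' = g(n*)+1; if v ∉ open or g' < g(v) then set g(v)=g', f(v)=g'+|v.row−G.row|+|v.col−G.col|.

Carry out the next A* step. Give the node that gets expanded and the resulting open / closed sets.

step 1: expand (4,7) (f=9, h=8) → closed; open now [(3,7) g=2 f=9, (4,6) g=2 f=9, (5,6) g=1 f=9, (6,7) g=1 f=11]

expanded=(4,7); open=[(3,7) g=2 f=9, (4,6) g=2 f=9, (5,6) g=1 f=9, (6,7) g=1 f=11]; closed=[(4,7), (5,7)]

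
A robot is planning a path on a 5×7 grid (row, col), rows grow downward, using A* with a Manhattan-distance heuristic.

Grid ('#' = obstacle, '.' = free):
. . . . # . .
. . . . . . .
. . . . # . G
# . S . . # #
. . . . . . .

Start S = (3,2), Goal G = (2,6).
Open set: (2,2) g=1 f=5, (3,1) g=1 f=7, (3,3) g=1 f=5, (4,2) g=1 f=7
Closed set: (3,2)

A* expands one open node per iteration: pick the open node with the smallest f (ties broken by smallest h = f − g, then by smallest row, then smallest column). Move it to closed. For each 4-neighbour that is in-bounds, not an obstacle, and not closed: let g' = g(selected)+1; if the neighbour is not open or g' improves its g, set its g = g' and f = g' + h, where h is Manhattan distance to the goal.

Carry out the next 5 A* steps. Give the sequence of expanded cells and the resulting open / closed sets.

order=[(2,2) → (2,3) → (3,3) → (3,4) → (1,3)]; open=[(0,3) g=4 f=9, (1,2) g=2 f=7, (1,4) g=4 f=7, (2,1) g=2 f=7, (3,1) g=1 f=7, (4,2) g=1 f=7, (4,3) g=2 f=7, (4,4) g=3 f=7]; closed=[(1,3), (2,2), (2,3), (3,2), (3,3), (3,4)]

step 1: expand (2,2) (f=5, h=4) → closed; open now [(1,2) g=2 f=7, (2,1) g=2 f=7, (2,3) g=2 f=5, (3,1) g=1 f=7, (3,3) g=1 f=5, (4,2) g=1 f=7]
step 2: expand (2,3) (f=5, h=3) → closed; open now [(1,2) g=2 f=7, (1,3) g=3 f=7, (2,1) g=2 f=7, (3,1) g=1 f=7, (3,3) g=1 f=5, (4,2) g=1 f=7]
step 3: expand (3,3) (f=5, h=4) → closed; open now [(1,2) g=2 f=7, (1,3) g=3 f=7, (2,1) g=2 f=7, (3,1) g=1 f=7, (3,4) g=2 f=5, (4,2) g=1 f=7, (4,3) g=2 f=7]
step 4: expand (3,4) (f=5, h=3) → closed; open now [(1,2) g=2 f=7, (1,3) g=3 f=7, (2,1) g=2 f=7, (3,1) g=1 f=7, (4,2) g=1 f=7, (4,3) g=2 f=7, (4,4) g=3 f=7]
step 5: expand (1,3) (f=7, h=4) → closed; open now [(0,3) g=4 f=9, (1,2) g=2 f=7, (1,4) g=4 f=7, (2,1) g=2 f=7, (3,1) g=1 f=7, (4,2) g=1 f=7, (4,3) g=2 f=7, (4,4) g=3 f=7]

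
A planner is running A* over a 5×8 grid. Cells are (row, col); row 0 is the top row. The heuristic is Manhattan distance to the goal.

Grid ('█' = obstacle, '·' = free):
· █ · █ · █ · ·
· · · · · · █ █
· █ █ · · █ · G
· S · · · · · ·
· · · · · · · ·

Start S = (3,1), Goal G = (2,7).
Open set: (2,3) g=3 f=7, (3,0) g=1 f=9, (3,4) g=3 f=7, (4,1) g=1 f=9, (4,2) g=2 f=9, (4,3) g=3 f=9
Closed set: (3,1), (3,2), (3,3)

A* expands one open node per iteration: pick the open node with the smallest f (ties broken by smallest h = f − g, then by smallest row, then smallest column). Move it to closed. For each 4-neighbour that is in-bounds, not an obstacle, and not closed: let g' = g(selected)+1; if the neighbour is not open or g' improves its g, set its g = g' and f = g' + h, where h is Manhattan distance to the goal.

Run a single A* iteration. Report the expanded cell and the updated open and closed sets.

step 1: expand (2,3) (f=7, h=4) → closed; open now [(1,3) g=4 f=9, (2,4) g=4 f=7, (3,0) g=1 f=9, (3,4) g=3 f=7, (4,1) g=1 f=9, (4,2) g=2 f=9, (4,3) g=3 f=9]

expanded=(2,3); open=[(1,3) g=4 f=9, (2,4) g=4 f=7, (3,0) g=1 f=9, (3,4) g=3 f=7, (4,1) g=1 f=9, (4,2) g=2 f=9, (4,3) g=3 f=9]; closed=[(2,3), (3,1), (3,2), (3,3)]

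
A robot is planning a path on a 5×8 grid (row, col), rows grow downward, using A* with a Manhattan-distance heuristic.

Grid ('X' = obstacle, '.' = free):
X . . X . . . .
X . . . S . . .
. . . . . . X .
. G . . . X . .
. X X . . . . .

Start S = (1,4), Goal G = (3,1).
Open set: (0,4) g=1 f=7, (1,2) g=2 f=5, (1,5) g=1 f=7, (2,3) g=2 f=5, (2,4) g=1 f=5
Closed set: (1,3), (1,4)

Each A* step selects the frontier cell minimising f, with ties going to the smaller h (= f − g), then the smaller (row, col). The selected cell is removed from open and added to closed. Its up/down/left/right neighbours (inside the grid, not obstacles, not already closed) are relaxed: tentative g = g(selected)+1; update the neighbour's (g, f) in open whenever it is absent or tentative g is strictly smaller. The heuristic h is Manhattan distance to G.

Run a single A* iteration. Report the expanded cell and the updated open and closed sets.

step 1: expand (1,2) (f=5, h=3) → closed; open now [(0,2) g=3 f=7, (0,4) g=1 f=7, (1,1) g=3 f=5, (1,5) g=1 f=7, (2,2) g=3 f=5, (2,3) g=2 f=5, (2,4) g=1 f=5]

expanded=(1,2); open=[(0,2) g=3 f=7, (0,4) g=1 f=7, (1,1) g=3 f=5, (1,5) g=1 f=7, (2,2) g=3 f=5, (2,3) g=2 f=5, (2,4) g=1 f=5]; closed=[(1,2), (1,3), (1,4)]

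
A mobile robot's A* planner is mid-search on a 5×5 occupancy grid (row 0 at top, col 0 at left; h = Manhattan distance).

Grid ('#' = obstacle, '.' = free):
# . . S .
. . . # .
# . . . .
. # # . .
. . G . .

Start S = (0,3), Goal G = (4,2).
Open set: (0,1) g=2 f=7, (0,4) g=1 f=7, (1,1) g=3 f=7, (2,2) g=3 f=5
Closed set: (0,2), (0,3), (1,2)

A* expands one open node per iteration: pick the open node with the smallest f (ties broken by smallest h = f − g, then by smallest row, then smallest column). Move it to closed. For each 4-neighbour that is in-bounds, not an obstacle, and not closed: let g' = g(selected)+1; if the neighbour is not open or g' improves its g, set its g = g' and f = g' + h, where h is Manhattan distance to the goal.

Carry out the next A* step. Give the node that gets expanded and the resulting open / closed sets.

step 1: expand (2,2) (f=5, h=2) → closed; open now [(0,1) g=2 f=7, (0,4) g=1 f=7, (1,1) g=3 f=7, (2,1) g=4 f=7, (2,3) g=4 f=7]

expanded=(2,2); open=[(0,1) g=2 f=7, (0,4) g=1 f=7, (1,1) g=3 f=7, (2,1) g=4 f=7, (2,3) g=4 f=7]; closed=[(0,2), (0,3), (1,2), (2,2)]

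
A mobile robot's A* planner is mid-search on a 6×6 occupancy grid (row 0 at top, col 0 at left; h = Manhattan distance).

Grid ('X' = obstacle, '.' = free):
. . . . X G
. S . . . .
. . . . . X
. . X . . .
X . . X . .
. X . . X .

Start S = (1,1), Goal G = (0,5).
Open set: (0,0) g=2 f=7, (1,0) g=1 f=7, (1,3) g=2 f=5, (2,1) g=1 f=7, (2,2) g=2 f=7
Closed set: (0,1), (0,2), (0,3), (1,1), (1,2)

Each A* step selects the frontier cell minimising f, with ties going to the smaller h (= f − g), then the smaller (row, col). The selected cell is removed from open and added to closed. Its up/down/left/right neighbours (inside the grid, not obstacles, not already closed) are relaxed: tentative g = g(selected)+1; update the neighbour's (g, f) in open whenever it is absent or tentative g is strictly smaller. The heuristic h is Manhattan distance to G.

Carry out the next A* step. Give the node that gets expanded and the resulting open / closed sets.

step 1: expand (1,3) (f=5, h=3) → closed; open now [(0,0) g=2 f=7, (1,0) g=1 f=7, (1,4) g=3 f=5, (2,1) g=1 f=7, (2,2) g=2 f=7, (2,3) g=3 f=7]

expanded=(1,3); open=[(0,0) g=2 f=7, (1,0) g=1 f=7, (1,4) g=3 f=5, (2,1) g=1 f=7, (2,2) g=2 f=7, (2,3) g=3 f=7]; closed=[(0,1), (0,2), (0,3), (1,1), (1,2), (1,3)]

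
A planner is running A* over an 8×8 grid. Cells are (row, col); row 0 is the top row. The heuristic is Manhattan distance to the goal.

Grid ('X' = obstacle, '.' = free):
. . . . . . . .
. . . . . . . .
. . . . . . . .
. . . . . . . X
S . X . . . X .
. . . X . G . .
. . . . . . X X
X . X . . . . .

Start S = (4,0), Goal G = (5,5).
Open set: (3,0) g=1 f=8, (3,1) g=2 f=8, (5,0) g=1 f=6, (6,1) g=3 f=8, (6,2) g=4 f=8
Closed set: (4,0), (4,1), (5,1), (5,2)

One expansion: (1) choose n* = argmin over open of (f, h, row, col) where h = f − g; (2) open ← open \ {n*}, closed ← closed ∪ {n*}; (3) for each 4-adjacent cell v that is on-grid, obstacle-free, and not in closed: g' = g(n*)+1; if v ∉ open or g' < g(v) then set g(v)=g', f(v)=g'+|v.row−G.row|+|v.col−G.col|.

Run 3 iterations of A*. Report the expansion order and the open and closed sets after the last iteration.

order=[(5,0) → (6,2) → (6,3)]; open=[(3,0) g=1 f=8, (3,1) g=2 f=8, (6,0) g=2 f=8, (6,1) g=3 f=8, (6,4) g=6 f=8, (7,3) g=6 f=10]; closed=[(4,0), (4,1), (5,0), (5,1), (5,2), (6,2), (6,3)]

step 1: expand (5,0) (f=6, h=5) → closed; open now [(3,0) g=1 f=8, (3,1) g=2 f=8, (6,0) g=2 f=8, (6,1) g=3 f=8, (6,2) g=4 f=8]
step 2: expand (6,2) (f=8, h=4) → closed; open now [(3,0) g=1 f=8, (3,1) g=2 f=8, (6,0) g=2 f=8, (6,1) g=3 f=8, (6,3) g=5 f=8]
step 3: expand (6,3) (f=8, h=3) → closed; open now [(3,0) g=1 f=8, (3,1) g=2 f=8, (6,0) g=2 f=8, (6,1) g=3 f=8, (6,4) g=6 f=8, (7,3) g=6 f=10]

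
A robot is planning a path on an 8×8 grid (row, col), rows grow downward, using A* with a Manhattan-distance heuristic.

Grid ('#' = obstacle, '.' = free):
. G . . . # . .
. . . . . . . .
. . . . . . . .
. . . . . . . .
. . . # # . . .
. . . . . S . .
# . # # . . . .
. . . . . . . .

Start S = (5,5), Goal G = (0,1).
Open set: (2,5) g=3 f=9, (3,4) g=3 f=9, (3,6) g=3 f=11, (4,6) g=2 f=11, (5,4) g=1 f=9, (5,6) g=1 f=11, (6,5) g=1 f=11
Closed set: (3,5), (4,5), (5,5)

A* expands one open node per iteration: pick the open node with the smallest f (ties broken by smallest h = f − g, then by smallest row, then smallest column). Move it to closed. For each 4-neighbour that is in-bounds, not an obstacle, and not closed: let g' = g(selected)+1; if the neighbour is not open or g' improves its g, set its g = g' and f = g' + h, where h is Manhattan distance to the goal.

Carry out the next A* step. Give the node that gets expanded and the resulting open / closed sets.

expanded=(2,5); open=[(1,5) g=4 f=9, (2,4) g=4 f=9, (2,6) g=4 f=11, (3,4) g=3 f=9, (3,6) g=3 f=11, (4,6) g=2 f=11, (5,4) g=1 f=9, (5,6) g=1 f=11, (6,5) g=1 f=11]; closed=[(2,5), (3,5), (4,5), (5,5)]

step 1: expand (2,5) (f=9, h=6) → closed; open now [(1,5) g=4 f=9, (2,4) g=4 f=9, (2,6) g=4 f=11, (3,4) g=3 f=9, (3,6) g=3 f=11, (4,6) g=2 f=11, (5,4) g=1 f=9, (5,6) g=1 f=11, (6,5) g=1 f=11]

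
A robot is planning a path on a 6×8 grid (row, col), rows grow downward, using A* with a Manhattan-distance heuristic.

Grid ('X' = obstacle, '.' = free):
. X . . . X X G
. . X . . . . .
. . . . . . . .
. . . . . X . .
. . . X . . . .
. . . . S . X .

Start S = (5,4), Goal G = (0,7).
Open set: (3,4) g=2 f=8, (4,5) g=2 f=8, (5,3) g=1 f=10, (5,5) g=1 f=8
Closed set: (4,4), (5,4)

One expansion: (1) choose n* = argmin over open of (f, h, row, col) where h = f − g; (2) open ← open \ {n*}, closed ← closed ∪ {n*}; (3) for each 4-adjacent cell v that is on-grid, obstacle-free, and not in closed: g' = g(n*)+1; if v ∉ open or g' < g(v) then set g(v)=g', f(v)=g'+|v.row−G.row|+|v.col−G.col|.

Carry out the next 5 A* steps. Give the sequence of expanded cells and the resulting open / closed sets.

step 1: expand (3,4) (f=8, h=6) → closed; open now [(2,4) g=3 f=8, (3,3) g=3 f=10, (4,5) g=2 f=8, (5,3) g=1 f=10, (5,5) g=1 f=8]
step 2: expand (2,4) (f=8, h=5) → closed; open now [(1,4) g=4 f=8, (2,3) g=4 f=10, (2,5) g=4 f=8, (3,3) g=3 f=10, (4,5) g=2 f=8, (5,3) g=1 f=10, (5,5) g=1 f=8]
step 3: expand (1,4) (f=8, h=4) → closed; open now [(0,4) g=5 f=8, (1,3) g=5 f=10, (1,5) g=5 f=8, (2,3) g=4 f=10, (2,5) g=4 f=8, (3,3) g=3 f=10, (4,5) g=2 f=8, (5,3) g=1 f=10, (5,5) g=1 f=8]
step 4: expand (0,4) (f=8, h=3) → closed; open now [(0,3) g=6 f=10, (1,3) g=5 f=10, (1,5) g=5 f=8, (2,3) g=4 f=10, (2,5) g=4 f=8, (3,3) g=3 f=10, (4,5) g=2 f=8, (5,3) g=1 f=10, (5,5) g=1 f=8]
step 5: expand (1,5) (f=8, h=3) → closed; open now [(0,3) g=6 f=10, (1,3) g=5 f=10, (1,6) g=6 f=8, (2,3) g=4 f=10, (2,5) g=4 f=8, (3,3) g=3 f=10, (4,5) g=2 f=8, (5,3) g=1 f=10, (5,5) g=1 f=8]

order=[(3,4) → (2,4) → (1,4) → (0,4) → (1,5)]; open=[(0,3) g=6 f=10, (1,3) g=5 f=10, (1,6) g=6 f=8, (2,3) g=4 f=10, (2,5) g=4 f=8, (3,3) g=3 f=10, (4,5) g=2 f=8, (5,3) g=1 f=10, (5,5) g=1 f=8]; closed=[(0,4), (1,4), (1,5), (2,4), (3,4), (4,4), (5,4)]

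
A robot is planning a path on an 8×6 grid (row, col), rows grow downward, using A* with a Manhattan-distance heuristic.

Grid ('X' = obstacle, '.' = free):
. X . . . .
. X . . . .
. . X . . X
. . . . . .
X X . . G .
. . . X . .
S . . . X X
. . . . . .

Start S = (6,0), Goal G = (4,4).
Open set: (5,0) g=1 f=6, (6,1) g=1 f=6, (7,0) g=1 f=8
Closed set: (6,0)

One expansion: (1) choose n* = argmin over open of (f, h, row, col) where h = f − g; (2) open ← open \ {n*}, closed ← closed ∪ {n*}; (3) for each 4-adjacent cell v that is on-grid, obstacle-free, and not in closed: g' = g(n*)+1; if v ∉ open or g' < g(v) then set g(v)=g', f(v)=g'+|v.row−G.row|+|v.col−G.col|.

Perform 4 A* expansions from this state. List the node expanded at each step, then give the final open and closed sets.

order=[(5,0) → (5,1) → (5,2) → (4,2)]; open=[(3,2) g=5 f=8, (4,3) g=5 f=6, (6,1) g=1 f=6, (6,2) g=4 f=8, (7,0) g=1 f=8]; closed=[(4,2), (5,0), (5,1), (5,2), (6,0)]

step 1: expand (5,0) (f=6, h=5) → closed; open now [(5,1) g=2 f=6, (6,1) g=1 f=6, (7,0) g=1 f=8]
step 2: expand (5,1) (f=6, h=4) → closed; open now [(5,2) g=3 f=6, (6,1) g=1 f=6, (7,0) g=1 f=8]
step 3: expand (5,2) (f=6, h=3) → closed; open now [(4,2) g=4 f=6, (6,1) g=1 f=6, (6,2) g=4 f=8, (7,0) g=1 f=8]
step 4: expand (4,2) (f=6, h=2) → closed; open now [(3,2) g=5 f=8, (4,3) g=5 f=6, (6,1) g=1 f=6, (6,2) g=4 f=8, (7,0) g=1 f=8]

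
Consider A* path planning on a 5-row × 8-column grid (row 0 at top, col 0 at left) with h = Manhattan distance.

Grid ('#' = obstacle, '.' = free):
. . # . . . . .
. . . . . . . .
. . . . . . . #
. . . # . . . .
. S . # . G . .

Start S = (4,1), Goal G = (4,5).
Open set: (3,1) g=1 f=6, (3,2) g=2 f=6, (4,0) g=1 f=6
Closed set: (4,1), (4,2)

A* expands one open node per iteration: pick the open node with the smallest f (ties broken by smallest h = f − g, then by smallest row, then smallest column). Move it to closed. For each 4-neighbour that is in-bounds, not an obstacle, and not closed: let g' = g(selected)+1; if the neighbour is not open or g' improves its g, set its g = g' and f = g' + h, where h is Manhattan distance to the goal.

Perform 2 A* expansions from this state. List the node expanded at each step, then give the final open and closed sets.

step 1: expand (3,2) (f=6, h=4) → closed; open now [(2,2) g=3 f=8, (3,1) g=1 f=6, (4,0) g=1 f=6]
step 2: expand (3,1) (f=6, h=5) → closed; open now [(2,1) g=2 f=8, (2,2) g=3 f=8, (3,0) g=2 f=8, (4,0) g=1 f=6]

order=[(3,2) → (3,1)]; open=[(2,1) g=2 f=8, (2,2) g=3 f=8, (3,0) g=2 f=8, (4,0) g=1 f=6]; closed=[(3,1), (3,2), (4,1), (4,2)]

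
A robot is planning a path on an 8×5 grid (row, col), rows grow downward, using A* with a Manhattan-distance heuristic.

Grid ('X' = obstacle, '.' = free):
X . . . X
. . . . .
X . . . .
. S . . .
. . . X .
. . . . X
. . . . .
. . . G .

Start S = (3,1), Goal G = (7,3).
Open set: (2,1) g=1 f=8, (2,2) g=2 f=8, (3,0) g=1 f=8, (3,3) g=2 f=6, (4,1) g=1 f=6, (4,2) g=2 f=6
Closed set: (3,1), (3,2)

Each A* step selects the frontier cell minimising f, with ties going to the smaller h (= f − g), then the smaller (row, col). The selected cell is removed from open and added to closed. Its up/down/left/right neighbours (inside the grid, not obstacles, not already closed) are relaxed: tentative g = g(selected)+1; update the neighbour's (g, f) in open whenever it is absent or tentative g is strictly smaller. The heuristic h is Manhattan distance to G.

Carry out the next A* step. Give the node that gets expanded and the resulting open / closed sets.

expanded=(3,3); open=[(2,1) g=1 f=8, (2,2) g=2 f=8, (2,3) g=3 f=8, (3,0) g=1 f=8, (3,4) g=3 f=8, (4,1) g=1 f=6, (4,2) g=2 f=6]; closed=[(3,1), (3,2), (3,3)]

step 1: expand (3,3) (f=6, h=4) → closed; open now [(2,1) g=1 f=8, (2,2) g=2 f=8, (2,3) g=3 f=8, (3,0) g=1 f=8, (3,4) g=3 f=8, (4,1) g=1 f=6, (4,2) g=2 f=6]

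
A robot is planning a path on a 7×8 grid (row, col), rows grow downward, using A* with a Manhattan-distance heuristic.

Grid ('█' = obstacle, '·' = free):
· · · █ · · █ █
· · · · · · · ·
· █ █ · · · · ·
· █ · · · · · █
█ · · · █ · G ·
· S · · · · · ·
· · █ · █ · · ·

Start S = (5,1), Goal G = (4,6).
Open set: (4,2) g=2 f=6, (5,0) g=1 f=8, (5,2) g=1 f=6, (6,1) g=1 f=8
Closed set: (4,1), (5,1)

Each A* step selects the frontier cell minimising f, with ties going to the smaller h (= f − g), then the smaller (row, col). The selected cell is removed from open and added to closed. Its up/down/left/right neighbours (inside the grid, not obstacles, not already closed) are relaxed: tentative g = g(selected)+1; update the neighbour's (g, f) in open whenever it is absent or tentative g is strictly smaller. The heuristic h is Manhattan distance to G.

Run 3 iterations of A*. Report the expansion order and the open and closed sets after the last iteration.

step 1: expand (4,2) (f=6, h=4) → closed; open now [(3,2) g=3 f=8, (4,3) g=3 f=6, (5,0) g=1 f=8, (5,2) g=1 f=6, (6,1) g=1 f=8]
step 2: expand (4,3) (f=6, h=3) → closed; open now [(3,2) g=3 f=8, (3,3) g=4 f=8, (5,0) g=1 f=8, (5,2) g=1 f=6, (5,3) g=4 f=8, (6,1) g=1 f=8]
step 3: expand (5,2) (f=6, h=5) → closed; open now [(3,2) g=3 f=8, (3,3) g=4 f=8, (5,0) g=1 f=8, (5,3) g=2 f=6, (6,1) g=1 f=8]

order=[(4,2) → (4,3) → (5,2)]; open=[(3,2) g=3 f=8, (3,3) g=4 f=8, (5,0) g=1 f=8, (5,3) g=2 f=6, (6,1) g=1 f=8]; closed=[(4,1), (4,2), (4,3), (5,1), (5,2)]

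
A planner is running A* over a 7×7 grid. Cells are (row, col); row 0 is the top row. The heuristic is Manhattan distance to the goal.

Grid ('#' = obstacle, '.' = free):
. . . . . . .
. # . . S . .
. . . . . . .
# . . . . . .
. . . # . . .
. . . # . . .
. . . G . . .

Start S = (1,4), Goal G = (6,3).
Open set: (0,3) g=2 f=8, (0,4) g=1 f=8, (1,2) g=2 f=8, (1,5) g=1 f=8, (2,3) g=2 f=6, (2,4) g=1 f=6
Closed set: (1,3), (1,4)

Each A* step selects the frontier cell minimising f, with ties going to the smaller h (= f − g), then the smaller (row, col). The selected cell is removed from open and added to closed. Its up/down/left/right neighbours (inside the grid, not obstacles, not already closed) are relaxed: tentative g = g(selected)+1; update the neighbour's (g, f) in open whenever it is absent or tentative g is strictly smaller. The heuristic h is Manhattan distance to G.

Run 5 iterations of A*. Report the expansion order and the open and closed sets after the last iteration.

step 1: expand (2,3) (f=6, h=4) → closed; open now [(0,3) g=2 f=8, (0,4) g=1 f=8, (1,2) g=2 f=8, (1,5) g=1 f=8, (2,2) g=3 f=8, (2,4) g=1 f=6, (3,3) g=3 f=6]
step 2: expand (3,3) (f=6, h=3) → closed; open now [(0,3) g=2 f=8, (0,4) g=1 f=8, (1,2) g=2 f=8, (1,5) g=1 f=8, (2,2) g=3 f=8, (2,4) g=1 f=6, (3,2) g=4 f=8, (3,4) g=4 f=8]
step 3: expand (2,4) (f=6, h=5) → closed; open now [(0,3) g=2 f=8, (0,4) g=1 f=8, (1,2) g=2 f=8, (1,5) g=1 f=8, (2,2) g=3 f=8, (2,5) g=2 f=8, (3,2) g=4 f=8, (3,4) g=2 f=6]
step 4: expand (3,4) (f=6, h=4) → closed; open now [(0,3) g=2 f=8, (0,4) g=1 f=8, (1,2) g=2 f=8, (1,5) g=1 f=8, (2,2) g=3 f=8, (2,5) g=2 f=8, (3,2) g=4 f=8, (3,5) g=3 f=8, (4,4) g=3 f=6]
step 5: expand (4,4) (f=6, h=3) → closed; open now [(0,3) g=2 f=8, (0,4) g=1 f=8, (1,2) g=2 f=8, (1,5) g=1 f=8, (2,2) g=3 f=8, (2,5) g=2 f=8, (3,2) g=4 f=8, (3,5) g=3 f=8, (4,5) g=4 f=8, (5,4) g=4 f=6]

order=[(2,3) → (3,3) → (2,4) → (3,4) → (4,4)]; open=[(0,3) g=2 f=8, (0,4) g=1 f=8, (1,2) g=2 f=8, (1,5) g=1 f=8, (2,2) g=3 f=8, (2,5) g=2 f=8, (3,2) g=4 f=8, (3,5) g=3 f=8, (4,5) g=4 f=8, (5,4) g=4 f=6]; closed=[(1,3), (1,4), (2,3), (2,4), (3,3), (3,4), (4,4)]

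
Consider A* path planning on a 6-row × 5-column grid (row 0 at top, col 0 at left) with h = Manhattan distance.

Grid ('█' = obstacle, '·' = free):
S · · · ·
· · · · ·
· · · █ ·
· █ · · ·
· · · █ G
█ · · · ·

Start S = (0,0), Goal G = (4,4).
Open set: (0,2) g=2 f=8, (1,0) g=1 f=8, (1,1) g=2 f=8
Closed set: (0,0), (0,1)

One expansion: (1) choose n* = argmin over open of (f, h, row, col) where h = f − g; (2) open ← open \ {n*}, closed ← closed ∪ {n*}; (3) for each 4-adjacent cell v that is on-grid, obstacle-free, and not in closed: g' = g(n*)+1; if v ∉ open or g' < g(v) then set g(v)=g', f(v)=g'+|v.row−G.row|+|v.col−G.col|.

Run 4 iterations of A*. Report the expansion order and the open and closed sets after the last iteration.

order=[(0,2) → (0,3) → (0,4) → (1,4)]; open=[(1,0) g=1 f=8, (1,1) g=2 f=8, (1,2) g=3 f=8, (1,3) g=4 f=8, (2,4) g=6 f=8]; closed=[(0,0), (0,1), (0,2), (0,3), (0,4), (1,4)]

step 1: expand (0,2) (f=8, h=6) → closed; open now [(0,3) g=3 f=8, (1,0) g=1 f=8, (1,1) g=2 f=8, (1,2) g=3 f=8]
step 2: expand (0,3) (f=8, h=5) → closed; open now [(0,4) g=4 f=8, (1,0) g=1 f=8, (1,1) g=2 f=8, (1,2) g=3 f=8, (1,3) g=4 f=8]
step 3: expand (0,4) (f=8, h=4) → closed; open now [(1,0) g=1 f=8, (1,1) g=2 f=8, (1,2) g=3 f=8, (1,3) g=4 f=8, (1,4) g=5 f=8]
step 4: expand (1,4) (f=8, h=3) → closed; open now [(1,0) g=1 f=8, (1,1) g=2 f=8, (1,2) g=3 f=8, (1,3) g=4 f=8, (2,4) g=6 f=8]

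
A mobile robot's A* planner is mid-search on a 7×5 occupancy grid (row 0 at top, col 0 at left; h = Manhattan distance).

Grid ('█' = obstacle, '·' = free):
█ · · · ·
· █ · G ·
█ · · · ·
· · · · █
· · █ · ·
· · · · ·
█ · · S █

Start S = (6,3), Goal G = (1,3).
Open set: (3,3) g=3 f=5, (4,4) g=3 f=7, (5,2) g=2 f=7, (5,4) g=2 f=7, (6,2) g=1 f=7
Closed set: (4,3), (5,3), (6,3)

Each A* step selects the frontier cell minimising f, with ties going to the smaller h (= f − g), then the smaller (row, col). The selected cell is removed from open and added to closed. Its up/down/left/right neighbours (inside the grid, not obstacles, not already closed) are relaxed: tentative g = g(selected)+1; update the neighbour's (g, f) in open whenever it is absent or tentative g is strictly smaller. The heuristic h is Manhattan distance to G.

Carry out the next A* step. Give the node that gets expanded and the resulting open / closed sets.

expanded=(3,3); open=[(2,3) g=4 f=5, (3,2) g=4 f=7, (4,4) g=3 f=7, (5,2) g=2 f=7, (5,4) g=2 f=7, (6,2) g=1 f=7]; closed=[(3,3), (4,3), (5,3), (6,3)]

step 1: expand (3,3) (f=5, h=2) → closed; open now [(2,3) g=4 f=5, (3,2) g=4 f=7, (4,4) g=3 f=7, (5,2) g=2 f=7, (5,4) g=2 f=7, (6,2) g=1 f=7]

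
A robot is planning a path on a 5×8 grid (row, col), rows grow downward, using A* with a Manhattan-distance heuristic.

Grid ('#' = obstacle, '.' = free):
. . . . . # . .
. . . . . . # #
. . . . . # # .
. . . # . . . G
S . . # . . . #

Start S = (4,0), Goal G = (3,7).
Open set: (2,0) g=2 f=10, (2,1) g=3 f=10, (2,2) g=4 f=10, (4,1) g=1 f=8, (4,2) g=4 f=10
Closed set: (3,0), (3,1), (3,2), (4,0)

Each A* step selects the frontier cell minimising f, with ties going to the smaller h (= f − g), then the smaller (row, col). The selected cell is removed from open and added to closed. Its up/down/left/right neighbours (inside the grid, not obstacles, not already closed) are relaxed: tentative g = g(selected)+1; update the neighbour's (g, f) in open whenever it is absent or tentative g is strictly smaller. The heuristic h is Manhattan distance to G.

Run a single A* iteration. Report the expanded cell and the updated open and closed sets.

step 1: expand (4,1) (f=8, h=7) → closed; open now [(2,0) g=2 f=10, (2,1) g=3 f=10, (2,2) g=4 f=10, (4,2) g=2 f=8]

expanded=(4,1); open=[(2,0) g=2 f=10, (2,1) g=3 f=10, (2,2) g=4 f=10, (4,2) g=2 f=8]; closed=[(3,0), (3,1), (3,2), (4,0), (4,1)]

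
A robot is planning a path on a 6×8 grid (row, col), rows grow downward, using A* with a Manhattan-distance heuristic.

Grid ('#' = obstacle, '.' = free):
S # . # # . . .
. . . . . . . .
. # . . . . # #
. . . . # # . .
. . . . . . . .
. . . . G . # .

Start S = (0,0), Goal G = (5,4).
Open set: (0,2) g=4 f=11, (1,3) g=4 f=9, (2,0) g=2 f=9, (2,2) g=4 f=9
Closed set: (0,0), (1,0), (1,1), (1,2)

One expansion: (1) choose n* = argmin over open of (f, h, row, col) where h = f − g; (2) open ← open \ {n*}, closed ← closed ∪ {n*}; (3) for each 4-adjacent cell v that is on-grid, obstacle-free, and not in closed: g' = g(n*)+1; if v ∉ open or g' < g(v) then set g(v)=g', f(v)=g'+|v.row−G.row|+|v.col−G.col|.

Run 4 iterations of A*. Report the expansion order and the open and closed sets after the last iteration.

step 1: expand (1,3) (f=9, h=5) → closed; open now [(0,2) g=4 f=11, (1,4) g=5 f=9, (2,0) g=2 f=9, (2,2) g=4 f=9, (2,3) g=5 f=9]
step 2: expand (1,4) (f=9, h=4) → closed; open now [(0,2) g=4 f=11, (1,5) g=6 f=11, (2,0) g=2 f=9, (2,2) g=4 f=9, (2,3) g=5 f=9, (2,4) g=6 f=9]
step 3: expand (2,4) (f=9, h=3) → closed; open now [(0,2) g=4 f=11, (1,5) g=6 f=11, (2,0) g=2 f=9, (2,2) g=4 f=9, (2,3) g=5 f=9, (2,5) g=7 f=11]
step 4: expand (2,3) (f=9, h=4) → closed; open now [(0,2) g=4 f=11, (1,5) g=6 f=11, (2,0) g=2 f=9, (2,2) g=4 f=9, (2,5) g=7 f=11, (3,3) g=6 f=9]

order=[(1,3) → (1,4) → (2,4) → (2,3)]; open=[(0,2) g=4 f=11, (1,5) g=6 f=11, (2,0) g=2 f=9, (2,2) g=4 f=9, (2,5) g=7 f=11, (3,3) g=6 f=9]; closed=[(0,0), (1,0), (1,1), (1,2), (1,3), (1,4), (2,3), (2,4)]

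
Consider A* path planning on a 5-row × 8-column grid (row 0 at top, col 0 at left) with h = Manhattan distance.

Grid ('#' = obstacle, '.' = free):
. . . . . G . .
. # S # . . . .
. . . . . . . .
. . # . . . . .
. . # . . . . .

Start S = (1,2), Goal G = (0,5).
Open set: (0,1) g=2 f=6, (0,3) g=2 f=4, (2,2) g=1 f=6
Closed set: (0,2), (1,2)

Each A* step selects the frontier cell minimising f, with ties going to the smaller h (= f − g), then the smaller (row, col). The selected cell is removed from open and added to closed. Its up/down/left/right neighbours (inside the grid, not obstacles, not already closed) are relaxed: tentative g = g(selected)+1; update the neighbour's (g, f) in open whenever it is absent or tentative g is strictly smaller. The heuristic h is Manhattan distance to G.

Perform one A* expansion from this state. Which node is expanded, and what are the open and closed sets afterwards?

expanded=(0,3); open=[(0,1) g=2 f=6, (0,4) g=3 f=4, (2,2) g=1 f=6]; closed=[(0,2), (0,3), (1,2)]

step 1: expand (0,3) (f=4, h=2) → closed; open now [(0,1) g=2 f=6, (0,4) g=3 f=4, (2,2) g=1 f=6]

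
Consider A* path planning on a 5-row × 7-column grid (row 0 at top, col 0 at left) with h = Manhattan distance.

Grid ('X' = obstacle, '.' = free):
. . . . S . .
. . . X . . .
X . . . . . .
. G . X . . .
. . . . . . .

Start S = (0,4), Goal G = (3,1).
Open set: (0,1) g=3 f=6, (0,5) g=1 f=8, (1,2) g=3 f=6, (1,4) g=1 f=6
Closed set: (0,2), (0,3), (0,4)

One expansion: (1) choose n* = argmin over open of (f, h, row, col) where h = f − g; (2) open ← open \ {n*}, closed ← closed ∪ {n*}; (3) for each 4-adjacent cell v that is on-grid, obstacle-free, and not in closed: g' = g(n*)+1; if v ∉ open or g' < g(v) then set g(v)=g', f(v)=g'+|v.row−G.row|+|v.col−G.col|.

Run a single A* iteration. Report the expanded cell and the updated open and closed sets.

expanded=(0,1); open=[(0,0) g=4 f=8, (0,5) g=1 f=8, (1,1) g=4 f=6, (1,2) g=3 f=6, (1,4) g=1 f=6]; closed=[(0,1), (0,2), (0,3), (0,4)]

step 1: expand (0,1) (f=6, h=3) → closed; open now [(0,0) g=4 f=8, (0,5) g=1 f=8, (1,1) g=4 f=6, (1,2) g=3 f=6, (1,4) g=1 f=6]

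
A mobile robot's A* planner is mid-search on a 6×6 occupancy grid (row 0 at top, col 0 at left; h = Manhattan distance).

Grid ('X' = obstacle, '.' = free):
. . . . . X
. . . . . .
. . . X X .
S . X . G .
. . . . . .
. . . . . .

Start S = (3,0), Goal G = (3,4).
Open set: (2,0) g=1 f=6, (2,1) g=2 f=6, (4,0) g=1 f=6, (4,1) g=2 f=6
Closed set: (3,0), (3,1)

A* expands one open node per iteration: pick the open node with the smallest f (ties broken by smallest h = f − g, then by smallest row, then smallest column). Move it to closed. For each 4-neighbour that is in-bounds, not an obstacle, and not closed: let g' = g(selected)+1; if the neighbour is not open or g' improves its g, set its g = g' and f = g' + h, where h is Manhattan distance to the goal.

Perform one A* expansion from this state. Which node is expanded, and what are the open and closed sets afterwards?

expanded=(2,1); open=[(1,1) g=3 f=8, (2,0) g=1 f=6, (2,2) g=3 f=6, (4,0) g=1 f=6, (4,1) g=2 f=6]; closed=[(2,1), (3,0), (3,1)]

step 1: expand (2,1) (f=6, h=4) → closed; open now [(1,1) g=3 f=8, (2,0) g=1 f=6, (2,2) g=3 f=6, (4,0) g=1 f=6, (4,1) g=2 f=6]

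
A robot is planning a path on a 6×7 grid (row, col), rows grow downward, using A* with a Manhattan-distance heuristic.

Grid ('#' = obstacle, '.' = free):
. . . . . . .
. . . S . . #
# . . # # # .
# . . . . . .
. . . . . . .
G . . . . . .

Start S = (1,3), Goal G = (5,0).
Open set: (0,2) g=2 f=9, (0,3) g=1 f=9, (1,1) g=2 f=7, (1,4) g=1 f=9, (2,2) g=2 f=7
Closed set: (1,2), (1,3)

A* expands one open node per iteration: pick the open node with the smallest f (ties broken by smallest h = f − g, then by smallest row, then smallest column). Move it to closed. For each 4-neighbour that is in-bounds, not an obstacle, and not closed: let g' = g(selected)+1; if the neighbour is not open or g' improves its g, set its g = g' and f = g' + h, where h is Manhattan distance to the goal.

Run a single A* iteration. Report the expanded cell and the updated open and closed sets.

step 1: expand (1,1) (f=7, h=5) → closed; open now [(0,1) g=3 f=9, (0,2) g=2 f=9, (0,3) g=1 f=9, (1,0) g=3 f=7, (1,4) g=1 f=9, (2,1) g=3 f=7, (2,2) g=2 f=7]

expanded=(1,1); open=[(0,1) g=3 f=9, (0,2) g=2 f=9, (0,3) g=1 f=9, (1,0) g=3 f=7, (1,4) g=1 f=9, (2,1) g=3 f=7, (2,2) g=2 f=7]; closed=[(1,1), (1,2), (1,3)]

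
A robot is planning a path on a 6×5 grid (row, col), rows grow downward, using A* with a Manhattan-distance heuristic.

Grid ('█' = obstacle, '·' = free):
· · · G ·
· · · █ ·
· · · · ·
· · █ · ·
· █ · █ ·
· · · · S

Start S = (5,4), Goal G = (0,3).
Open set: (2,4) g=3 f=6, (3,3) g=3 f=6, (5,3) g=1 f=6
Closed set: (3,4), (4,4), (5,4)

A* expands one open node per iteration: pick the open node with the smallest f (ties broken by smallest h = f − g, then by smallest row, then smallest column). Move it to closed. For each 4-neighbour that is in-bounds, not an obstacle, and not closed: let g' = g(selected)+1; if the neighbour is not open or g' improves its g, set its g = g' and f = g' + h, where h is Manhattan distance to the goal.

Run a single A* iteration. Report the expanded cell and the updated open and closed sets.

expanded=(2,4); open=[(1,4) g=4 f=6, (2,3) g=4 f=6, (3,3) g=3 f=6, (5,3) g=1 f=6]; closed=[(2,4), (3,4), (4,4), (5,4)]

step 1: expand (2,4) (f=6, h=3) → closed; open now [(1,4) g=4 f=6, (2,3) g=4 f=6, (3,3) g=3 f=6, (5,3) g=1 f=6]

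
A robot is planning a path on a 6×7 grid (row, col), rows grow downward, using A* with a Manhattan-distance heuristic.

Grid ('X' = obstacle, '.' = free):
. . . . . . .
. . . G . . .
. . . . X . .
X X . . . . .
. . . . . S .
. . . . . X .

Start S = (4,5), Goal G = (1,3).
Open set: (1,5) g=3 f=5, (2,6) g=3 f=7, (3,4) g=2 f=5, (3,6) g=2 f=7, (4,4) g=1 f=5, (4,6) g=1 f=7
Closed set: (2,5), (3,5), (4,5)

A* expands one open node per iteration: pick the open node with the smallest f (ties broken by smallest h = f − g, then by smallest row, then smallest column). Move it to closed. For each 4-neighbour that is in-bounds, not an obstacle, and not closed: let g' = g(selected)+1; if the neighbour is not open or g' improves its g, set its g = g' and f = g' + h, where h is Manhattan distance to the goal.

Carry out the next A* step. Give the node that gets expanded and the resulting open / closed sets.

expanded=(1,5); open=[(0,5) g=4 f=7, (1,4) g=4 f=5, (1,6) g=4 f=7, (2,6) g=3 f=7, (3,4) g=2 f=5, (3,6) g=2 f=7, (4,4) g=1 f=5, (4,6) g=1 f=7]; closed=[(1,5), (2,5), (3,5), (4,5)]

step 1: expand (1,5) (f=5, h=2) → closed; open now [(0,5) g=4 f=7, (1,4) g=4 f=5, (1,6) g=4 f=7, (2,6) g=3 f=7, (3,4) g=2 f=5, (3,6) g=2 f=7, (4,4) g=1 f=5, (4,6) g=1 f=7]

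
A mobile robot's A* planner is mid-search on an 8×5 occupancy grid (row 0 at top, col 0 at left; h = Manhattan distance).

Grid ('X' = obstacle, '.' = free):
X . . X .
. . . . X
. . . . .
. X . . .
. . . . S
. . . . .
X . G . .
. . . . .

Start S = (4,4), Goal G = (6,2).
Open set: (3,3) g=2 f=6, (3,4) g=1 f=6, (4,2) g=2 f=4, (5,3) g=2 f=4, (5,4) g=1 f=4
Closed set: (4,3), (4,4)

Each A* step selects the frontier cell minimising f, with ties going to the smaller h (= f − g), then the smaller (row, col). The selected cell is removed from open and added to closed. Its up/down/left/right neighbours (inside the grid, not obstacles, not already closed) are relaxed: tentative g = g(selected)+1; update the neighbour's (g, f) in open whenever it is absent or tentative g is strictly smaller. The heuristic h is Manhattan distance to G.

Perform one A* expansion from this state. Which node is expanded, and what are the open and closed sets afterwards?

expanded=(4,2); open=[(3,2) g=3 f=6, (3,3) g=2 f=6, (3,4) g=1 f=6, (4,1) g=3 f=6, (5,2) g=3 f=4, (5,3) g=2 f=4, (5,4) g=1 f=4]; closed=[(4,2), (4,3), (4,4)]

step 1: expand (4,2) (f=4, h=2) → closed; open now [(3,2) g=3 f=6, (3,3) g=2 f=6, (3,4) g=1 f=6, (4,1) g=3 f=6, (5,2) g=3 f=4, (5,3) g=2 f=4, (5,4) g=1 f=4]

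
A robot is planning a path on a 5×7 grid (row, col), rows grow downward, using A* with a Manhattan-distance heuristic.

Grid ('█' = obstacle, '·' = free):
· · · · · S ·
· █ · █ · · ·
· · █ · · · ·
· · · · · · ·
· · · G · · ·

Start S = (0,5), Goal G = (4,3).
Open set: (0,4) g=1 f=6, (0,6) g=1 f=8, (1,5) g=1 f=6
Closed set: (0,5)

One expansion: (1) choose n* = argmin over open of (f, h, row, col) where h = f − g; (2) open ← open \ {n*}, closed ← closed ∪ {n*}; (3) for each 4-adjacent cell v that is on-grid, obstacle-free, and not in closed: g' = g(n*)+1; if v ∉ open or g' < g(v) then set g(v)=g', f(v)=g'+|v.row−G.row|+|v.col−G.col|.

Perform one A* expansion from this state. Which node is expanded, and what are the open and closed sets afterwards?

expanded=(0,4); open=[(0,3) g=2 f=6, (0,6) g=1 f=8, (1,4) g=2 f=6, (1,5) g=1 f=6]; closed=[(0,4), (0,5)]

step 1: expand (0,4) (f=6, h=5) → closed; open now [(0,3) g=2 f=6, (0,6) g=1 f=8, (1,4) g=2 f=6, (1,5) g=1 f=6]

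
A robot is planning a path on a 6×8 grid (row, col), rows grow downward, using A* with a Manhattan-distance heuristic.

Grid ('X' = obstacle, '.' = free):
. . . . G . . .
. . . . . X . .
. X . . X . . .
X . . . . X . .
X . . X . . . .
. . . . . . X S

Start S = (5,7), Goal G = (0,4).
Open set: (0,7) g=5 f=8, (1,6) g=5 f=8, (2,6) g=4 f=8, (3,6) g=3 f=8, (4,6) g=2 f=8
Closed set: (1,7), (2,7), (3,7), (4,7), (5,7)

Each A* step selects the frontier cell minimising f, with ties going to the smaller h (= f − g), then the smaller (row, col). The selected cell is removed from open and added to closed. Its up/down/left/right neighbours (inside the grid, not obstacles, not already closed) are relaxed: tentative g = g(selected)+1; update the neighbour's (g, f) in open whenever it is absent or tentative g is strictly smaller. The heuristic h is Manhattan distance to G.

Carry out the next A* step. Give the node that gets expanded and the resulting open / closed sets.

expanded=(0,7); open=[(0,6) g=6 f=8, (1,6) g=5 f=8, (2,6) g=4 f=8, (3,6) g=3 f=8, (4,6) g=2 f=8]; closed=[(0,7), (1,7), (2,7), (3,7), (4,7), (5,7)]

step 1: expand (0,7) (f=8, h=3) → closed; open now [(0,6) g=6 f=8, (1,6) g=5 f=8, (2,6) g=4 f=8, (3,6) g=3 f=8, (4,6) g=2 f=8]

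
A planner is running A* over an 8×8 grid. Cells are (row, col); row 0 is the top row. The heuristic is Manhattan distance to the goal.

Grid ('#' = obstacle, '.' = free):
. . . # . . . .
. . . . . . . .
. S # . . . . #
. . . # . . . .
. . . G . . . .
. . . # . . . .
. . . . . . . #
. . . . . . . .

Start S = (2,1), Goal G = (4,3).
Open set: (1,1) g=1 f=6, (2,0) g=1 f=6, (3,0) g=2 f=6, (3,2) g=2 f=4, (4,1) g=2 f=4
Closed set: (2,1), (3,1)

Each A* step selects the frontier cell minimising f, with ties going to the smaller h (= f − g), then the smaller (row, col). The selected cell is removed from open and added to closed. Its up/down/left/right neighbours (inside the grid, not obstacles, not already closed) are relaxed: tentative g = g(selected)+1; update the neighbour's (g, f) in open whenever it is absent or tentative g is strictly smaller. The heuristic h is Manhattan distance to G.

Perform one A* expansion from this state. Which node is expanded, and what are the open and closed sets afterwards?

expanded=(3,2); open=[(1,1) g=1 f=6, (2,0) g=1 f=6, (3,0) g=2 f=6, (4,1) g=2 f=4, (4,2) g=3 f=4]; closed=[(2,1), (3,1), (3,2)]

step 1: expand (3,2) (f=4, h=2) → closed; open now [(1,1) g=1 f=6, (2,0) g=1 f=6, (3,0) g=2 f=6, (4,1) g=2 f=4, (4,2) g=3 f=4]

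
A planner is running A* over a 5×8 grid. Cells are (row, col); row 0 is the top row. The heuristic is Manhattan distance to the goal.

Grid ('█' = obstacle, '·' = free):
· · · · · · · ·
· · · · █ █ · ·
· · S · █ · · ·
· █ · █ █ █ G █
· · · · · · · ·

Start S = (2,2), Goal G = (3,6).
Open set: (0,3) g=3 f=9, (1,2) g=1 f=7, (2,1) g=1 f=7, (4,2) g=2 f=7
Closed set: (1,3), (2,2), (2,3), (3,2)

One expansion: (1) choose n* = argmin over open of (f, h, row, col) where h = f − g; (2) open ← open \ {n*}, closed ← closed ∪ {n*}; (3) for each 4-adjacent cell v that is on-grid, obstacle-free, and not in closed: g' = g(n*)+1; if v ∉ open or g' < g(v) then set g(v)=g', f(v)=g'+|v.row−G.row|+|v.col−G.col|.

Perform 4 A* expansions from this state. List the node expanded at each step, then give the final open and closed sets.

order=[(4,2) → (4,3) → (4,4) → (4,5)]; open=[(0,3) g=3 f=9, (1,2) g=1 f=7, (2,1) g=1 f=7, (4,1) g=3 f=9, (4,6) g=6 f=7]; closed=[(1,3), (2,2), (2,3), (3,2), (4,2), (4,3), (4,4), (4,5)]

step 1: expand (4,2) (f=7, h=5) → closed; open now [(0,3) g=3 f=9, (1,2) g=1 f=7, (2,1) g=1 f=7, (4,1) g=3 f=9, (4,3) g=3 f=7]
step 2: expand (4,3) (f=7, h=4) → closed; open now [(0,3) g=3 f=9, (1,2) g=1 f=7, (2,1) g=1 f=7, (4,1) g=3 f=9, (4,4) g=4 f=7]
step 3: expand (4,4) (f=7, h=3) → closed; open now [(0,3) g=3 f=9, (1,2) g=1 f=7, (2,1) g=1 f=7, (4,1) g=3 f=9, (4,5) g=5 f=7]
step 4: expand (4,5) (f=7, h=2) → closed; open now [(0,3) g=3 f=9, (1,2) g=1 f=7, (2,1) g=1 f=7, (4,1) g=3 f=9, (4,6) g=6 f=7]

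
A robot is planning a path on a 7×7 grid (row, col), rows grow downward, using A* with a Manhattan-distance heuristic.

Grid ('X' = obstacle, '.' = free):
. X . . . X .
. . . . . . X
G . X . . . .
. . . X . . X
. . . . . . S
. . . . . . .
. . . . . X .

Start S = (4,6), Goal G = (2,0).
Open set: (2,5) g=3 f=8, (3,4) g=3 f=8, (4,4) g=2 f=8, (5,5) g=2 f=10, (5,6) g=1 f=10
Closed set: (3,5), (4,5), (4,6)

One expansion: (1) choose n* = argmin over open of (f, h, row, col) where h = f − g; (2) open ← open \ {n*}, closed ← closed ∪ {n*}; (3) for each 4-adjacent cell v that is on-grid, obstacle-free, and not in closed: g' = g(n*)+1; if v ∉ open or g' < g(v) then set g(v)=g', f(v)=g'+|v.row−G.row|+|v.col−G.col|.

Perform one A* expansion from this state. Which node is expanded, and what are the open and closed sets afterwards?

expanded=(2,5); open=[(1,5) g=4 f=10, (2,4) g=4 f=8, (2,6) g=4 f=10, (3,4) g=3 f=8, (4,4) g=2 f=8, (5,5) g=2 f=10, (5,6) g=1 f=10]; closed=[(2,5), (3,5), (4,5), (4,6)]

step 1: expand (2,5) (f=8, h=5) → closed; open now [(1,5) g=4 f=10, (2,4) g=4 f=8, (2,6) g=4 f=10, (3,4) g=3 f=8, (4,4) g=2 f=8, (5,5) g=2 f=10, (5,6) g=1 f=10]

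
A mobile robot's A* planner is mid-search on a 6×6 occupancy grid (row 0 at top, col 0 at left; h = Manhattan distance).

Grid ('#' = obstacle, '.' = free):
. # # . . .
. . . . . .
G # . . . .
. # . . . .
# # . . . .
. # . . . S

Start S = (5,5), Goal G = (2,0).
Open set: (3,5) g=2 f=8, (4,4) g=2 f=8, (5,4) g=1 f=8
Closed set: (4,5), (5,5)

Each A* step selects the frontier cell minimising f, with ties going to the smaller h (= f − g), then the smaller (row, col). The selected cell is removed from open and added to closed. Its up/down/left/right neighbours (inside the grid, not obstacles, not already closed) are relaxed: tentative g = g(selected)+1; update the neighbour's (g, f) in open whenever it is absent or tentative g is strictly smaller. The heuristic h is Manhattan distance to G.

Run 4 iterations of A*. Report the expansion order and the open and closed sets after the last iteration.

step 1: expand (3,5) (f=8, h=6) → closed; open now [(2,5) g=3 f=8, (3,4) g=3 f=8, (4,4) g=2 f=8, (5,4) g=1 f=8]
step 2: expand (2,5) (f=8, h=5) → closed; open now [(1,5) g=4 f=10, (2,4) g=4 f=8, (3,4) g=3 f=8, (4,4) g=2 f=8, (5,4) g=1 f=8]
step 3: expand (2,4) (f=8, h=4) → closed; open now [(1,4) g=5 f=10, (1,5) g=4 f=10, (2,3) g=5 f=8, (3,4) g=3 f=8, (4,4) g=2 f=8, (5,4) g=1 f=8]
step 4: expand (2,3) (f=8, h=3) → closed; open now [(1,3) g=6 f=10, (1,4) g=5 f=10, (1,5) g=4 f=10, (2,2) g=6 f=8, (3,3) g=6 f=10, (3,4) g=3 f=8, (4,4) g=2 f=8, (5,4) g=1 f=8]

order=[(3,5) → (2,5) → (2,4) → (2,3)]; open=[(1,3) g=6 f=10, (1,4) g=5 f=10, (1,5) g=4 f=10, (2,2) g=6 f=8, (3,3) g=6 f=10, (3,4) g=3 f=8, (4,4) g=2 f=8, (5,4) g=1 f=8]; closed=[(2,3), (2,4), (2,5), (3,5), (4,5), (5,5)]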